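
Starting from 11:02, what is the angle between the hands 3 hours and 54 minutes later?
First find the time 3 hours and 54 minutes after 11:02.
Total minutes: 11 x 60 + 2 + 3 x 60 + 54 = 896.
896 mod 720 = 176 minutes = 2:56.
Now compute the angle at 2:56:
Hour hand: 2 x 30 + 56 x 0.5 = 88 degrees
Minute hand: 56 x 6 = 336 degrees
Difference: |88 - 336| = 248 degrees
Smaller angle: 360 - 248 = 112 degrees

Final answer: 112 degrees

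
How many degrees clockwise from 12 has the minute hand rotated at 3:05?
The minute hand moves 6 degrees per minute.
At 3:05: 5 x 6 = 30 degrees

Final answer: 30 degrees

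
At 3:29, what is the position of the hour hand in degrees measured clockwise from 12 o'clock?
The hour hand moves 30 degrees per hour and 0.5 degrees per minute.
At 3:29: (3) x 30 + 29 x 0.5 = 90 + 14.5 = 104.5 degrees

Final answer: 104.5 degrees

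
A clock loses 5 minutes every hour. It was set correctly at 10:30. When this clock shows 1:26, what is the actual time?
For every 60 true minutes, the faulty clock advances 55 minutes, so 1 faulty-clock minute corresponds to 60/55 true minutes.
From 10:30 to 1:26 on the faulty dial is 176 minutes.
True elapsed: 176 x 60/55 = 192 minutes = 3 hours and 12 minutes.
True time: 10:30 + 3 hours and 12 minutes = 1:42.

Final answer: 1:42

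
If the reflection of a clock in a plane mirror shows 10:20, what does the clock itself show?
Reflection across the vertical (12-6) axis maps a hand at angle A degrees to (360 - A) degrees, which sends a reading of T minutes past 12:00 to (720 - T) minutes past 12:00.
Mirror reads 10:20 = 620 minutes past 12:00.
Actual time: (720 - 620) mod 720 = 100 minutes = 1:40.

Final answer: 1:40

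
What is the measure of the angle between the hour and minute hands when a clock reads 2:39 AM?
Hour hand position: 2 x 30 + 39 x 0.5 = 79.5 degrees
Minute hand position: 39 x 6 = 234 degrees
Difference: |79.5 - 234| = 154.5 degrees
The angle between the hands is 154.5 degrees

Final answer: 154.5 degrees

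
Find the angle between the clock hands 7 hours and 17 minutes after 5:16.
First find the time 7 hours and 17 minutes after 5:16.
Total minutes: 5 x 60 + 16 + 7 x 60 + 17 = 753.
753 mod 720 = 33 minutes = 12:33.
Now compute the angle at 12:33:
Hour hand: 0 x 30 + 33 x 0.5 = 16.5 degrees
Minute hand: 33 x 6 = 198 degrees
Difference: |16.5 - 198| = 181.5 degrees
Smaller angle: 360 - 181.5 = 178.5 degrees

Final answer: 178.5 degrees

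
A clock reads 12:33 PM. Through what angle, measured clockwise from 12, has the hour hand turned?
The hour hand moves 30 degrees per hour and 0.5 degrees per minute.
At 12:33: (0) x 30 + 33 x 0.5 = 0 + 16.5 = 16.5 degrees

Final answer: 16.5 degrees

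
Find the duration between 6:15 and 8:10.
From 6:15 to 8:10:
(8 x 60 + 10) - (6 x 60 + 15) = 490 - 375 = 115 minutes
= 1 hour and 55 minutes

Final answer: 1 hour and 55 minutes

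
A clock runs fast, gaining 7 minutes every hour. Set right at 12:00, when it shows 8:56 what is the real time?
For every 60 true minutes, the faulty clock advances 67 minutes, so 1 faulty-clock minute corresponds to 60/67 true minutes.
From 12:00 to 8:56 on the faulty dial is 536 minutes.
True elapsed: 536 x 60/67 = 480 minutes = 8 hours.
True time: 12:00 + 8 hours = 8:00.

Final answer: 8:00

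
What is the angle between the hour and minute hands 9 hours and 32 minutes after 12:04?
First find the time 9 hours and 32 minutes after 12:04.
Total minutes: 12 x 60 + 4 + 9 x 60 + 32 = 1296.
1296 mod 720 = 576 minutes = 9:36.
Now compute the angle at 9:36:
Hour hand: 9 x 30 + 36 x 0.5 = 288 degrees
Minute hand: 36 x 6 = 216 degrees
Difference: |288 - 216| = 72 degrees
The angle is 72 degrees

Final answer: 72 degrees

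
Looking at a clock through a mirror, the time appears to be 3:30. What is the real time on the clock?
Reflection across the vertical (12-6) axis maps a hand at angle A degrees to (360 - A) degrees, which sends a reading of T minutes past 12:00 to (720 - T) minutes past 12:00.
Mirror reads 3:30 = 210 minutes past 12:00.
Actual time: (720 - 210) mod 720 = 510 minutes = 8:30.

Final answer: 8:30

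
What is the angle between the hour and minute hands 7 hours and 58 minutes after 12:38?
First find the time 7 hours and 58 minutes after 12:38.
Total minutes: 12 x 60 + 38 + 7 x 60 + 58 = 1236.
1236 mod 720 = 516 minutes = 8:36.
Now compute the angle at 8:36:
Hour hand: 8 x 30 + 36 x 0.5 = 258 degrees
Minute hand: 36 x 6 = 216 degrees
Difference: |258 - 216| = 42 degrees
The angle is 42 degrees

Final answer: 42 degrees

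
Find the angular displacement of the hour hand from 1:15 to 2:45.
The hour hand moves 0.5 degrees per minute.
Time elapsed: 2:45 - 1:15 = 90 minutes
Angular displacement: 90 x 0.5 = 45 degrees

Final answer: 45 degrees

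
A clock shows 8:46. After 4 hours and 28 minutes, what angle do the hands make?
First find the time 4 hours and 28 minutes after 8:46.
Total minutes: 8 x 60 + 46 + 4 x 60 + 28 = 794.
794 mod 720 = 74 minutes = 1:14.
Now compute the angle at 1:14:
Hour hand: 1 x 30 + 14 x 0.5 = 37 degrees
Minute hand: 14 x 6 = 84 degrees
Difference: |37 - 84| = 47 degrees
The angle is 47 degrees

Final answer: 47 degrees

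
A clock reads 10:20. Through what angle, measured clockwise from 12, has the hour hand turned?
The hour hand moves 30 degrees per hour and 0.5 degrees per minute.
At 10:20: (10) x 30 + 20 x 0.5 = 300 + 10 = 310 degrees

Final answer: 310 degrees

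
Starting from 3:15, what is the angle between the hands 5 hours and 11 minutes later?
First find the time 5 hours and 11 minutes after 3:15.
Total minutes: 3 x 60 + 15 + 5 x 60 + 11 = 506.
506 mod 720 = 506 minutes = 8:26.
Now compute the angle at 8:26:
Hour hand: 8 x 30 + 26 x 0.5 = 253 degrees
Minute hand: 26 x 6 = 156 degrees
Difference: |253 - 156| = 97 degrees
The angle is 97 degrees

Final answer: 97 degrees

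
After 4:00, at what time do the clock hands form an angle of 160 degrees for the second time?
At t minutes past 4:00, the hour hand is at 30 x 4 + 0.5t degrees and the minute hand is at 6t degrees.
The smaller angle between them is 160 degrees when |30H - 5.5t| = 160 or |30H - 5.5t| = 200.
With H = 4, solve 30 x 4 - 5.5t = +/- target for each target:
  t = (30 x 4 - 160) / 5.5 = -7.27 (outside (0, 60))
  t = (30 x 4 + 160) / 5.5 = 50.91
  t = (30 x 4 - 200) / 5.5 = -14.55 (outside (0, 60))
  t = (30 x 4 + 200) / 5.5 = 58.18
Valid solutions in (0, 60): {50.91, 58.18} minutes.
The second occurrence is t = 58.18 minutes.
The hands form a 160-degree angle at 58.18 minutes past 4:00.

Final answer: 58.18 minutes past 4:00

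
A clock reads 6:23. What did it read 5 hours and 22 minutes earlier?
Starting time: 6:23 = 383 total minutes past 12:00
Subtracting: 5 hours and 22 minutes = 322 minutes
383 - 322 = 61 minutes
= 1 hour and 1 minute past 12:00 = 1:01

Final answer: 1:01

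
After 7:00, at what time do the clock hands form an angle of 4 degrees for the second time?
At t minutes past 7:00, the hour hand is at 30 x 7 + 0.5t degrees and the minute hand is at 6t degrees.
The smaller angle between them is 4 degrees when |30H - 5.5t| = 4 or |30H - 5.5t| = 356.
With H = 7, solve 30 x 7 - 5.5t = +/- target for each target:
  t = (30 x 7 - 4) / 5.5 = 37.45
  t = (30 x 7 + 4) / 5.5 = 38.91
  t = (30 x 7 - 356) / 5.5 = -26.55 (outside (0, 60))
  t = (30 x 7 + 356) / 5.5 = 102.91 (outside (0, 60))
Valid solutions in (0, 60): {37.45, 38.91} minutes.
The second occurrence is t = 38.91 minutes.
The hands form a 4-degree angle at 38.91 minutes past 7:00.

Final answer: 38.91 minutes past 7:00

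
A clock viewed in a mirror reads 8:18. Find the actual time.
Reflection across the vertical (12-6) axis maps a hand at angle A degrees to (360 - A) degrees, which sends a reading of T minutes past 12:00 to (720 - T) minutes past 12:00.
Mirror reads 8:18 = 498 minutes past 12:00.
Actual time: (720 - 498) mod 720 = 222 minutes = 3:42.

Final answer: 3:42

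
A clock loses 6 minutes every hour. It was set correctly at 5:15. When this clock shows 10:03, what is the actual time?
For every 60 true minutes, the faulty clock advances 54 minutes, so 1 faulty-clock minute corresponds to 60/54 true minutes.
From 5:15 to 10:03 on the faulty dial is 288 minutes.
True elapsed: 288 x 60/54 = 320 minutes = 5 hours and 20 minutes.
True time: 5:15 + 5 hours and 20 minutes = 10:35.

Final answer: 10:35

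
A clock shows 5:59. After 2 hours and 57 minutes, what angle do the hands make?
First find the time 2 hours and 57 minutes after 5:59.
Total minutes: 5 x 60 + 59 + 2 x 60 + 57 = 536.
536 mod 720 = 536 minutes = 8:56.
Now compute the angle at 8:56:
Hour hand: 8 x 30 + 56 x 0.5 = 268 degrees
Minute hand: 56 x 6 = 336 degrees
Difference: |268 - 336| = 68 degrees
The angle is 68 degrees

Final answer: 68 degrees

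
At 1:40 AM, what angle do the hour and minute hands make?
Hour hand position: 1 x 30 + 40 x 0.5 = 50 degrees
Minute hand position: 40 x 6 = 240 degrees
Difference: |50 - 240| = 190 degrees
Since 190 > 180, the smaller angle is 360 - 190 = 170 degrees

Final answer: 170 degrees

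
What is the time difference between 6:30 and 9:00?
From 6:30 to 9:00:
(9 x 60 + 0) - (6 x 60 + 30) = 540 - 390 = 150 minutes
= 2 hours and 30 minutes

Final answer: 2 hours and 30 minutes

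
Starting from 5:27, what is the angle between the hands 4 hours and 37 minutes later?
First find the time 4 hours and 37 minutes after 5:27.
Total minutes: 5 x 60 + 27 + 4 x 60 + 37 = 604.
604 mod 720 = 604 minutes = 10:04.
Now compute the angle at 10:04:
Hour hand: 10 x 30 + 4 x 0.5 = 302 degrees
Minute hand: 4 x 6 = 24 degrees
Difference: |302 - 24| = 278 degrees
Smaller angle: 360 - 278 = 82 degrees

Final answer: 82 degrees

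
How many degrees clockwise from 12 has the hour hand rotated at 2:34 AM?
The hour hand moves 30 degrees per hour and 0.5 degrees per minute.
At 2:34: (2) x 30 + 34 x 0.5 = 60 + 17 = 77 degrees

Final answer: 77 degrees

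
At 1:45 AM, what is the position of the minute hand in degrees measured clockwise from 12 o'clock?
The minute hand moves 6 degrees per minute.
At 1:45: 45 x 6 = 270 degrees

Final answer: 270 degrees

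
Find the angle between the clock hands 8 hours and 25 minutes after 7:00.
First find the time 8 hours and 25 minutes after 7:00.
Total minutes: 7 x 60 + 0 + 8 x 60 + 25 = 925.
925 mod 720 = 205 minutes = 3:25.
Now compute the angle at 3:25:
Hour hand: 3 x 30 + 25 x 0.5 = 102.5 degrees
Minute hand: 25 x 6 = 150 degrees
Difference: |102.5 - 150| = 47.5 degrees
The angle is 47.5 degrees

Final answer: 47.5 degrees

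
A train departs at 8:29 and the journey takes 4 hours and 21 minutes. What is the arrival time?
Starting time: 8:29
Adding 21 minutes to 29 minutes: 29 + 21 = 50 minutes
Adding 4 hours: 8 + 4 = 12
Final time: 12:50

Final answer: 12:50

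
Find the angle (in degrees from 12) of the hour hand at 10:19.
The hour hand moves 30 degrees per hour and 0.5 degrees per minute.
At 10:19: (10) x 30 + 19 x 0.5 = 300 + 9.5 = 309.5 degrees

Final answer: 309.5 degrees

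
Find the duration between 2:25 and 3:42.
From 2:25 to 3:42:
(3 x 60 + 42) - (2 x 60 + 25) = 222 - 145 = 77 minutes
= 1 hour and 17 minutes

Final answer: 1 hour and 17 minutes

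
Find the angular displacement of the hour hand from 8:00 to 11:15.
The hour hand moves 0.5 degrees per minute.
Time elapsed: 11:15 - 8:00 = 195 minutes
Angular displacement: 195 x 0.5 = 97.5 degrees

Final answer: 97.5 degrees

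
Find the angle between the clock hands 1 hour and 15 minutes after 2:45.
First find the time 1 hour and 15 minutes after 2:45.
Total minutes: 2 x 60 + 45 + 1 x 60 + 15 = 240.
240 mod 720 = 240 minutes = 4:00.
Now compute the angle at 4:00:
Hour hand: 4 x 30 + 0 x 0.5 = 120 degrees
Minute hand: 0 x 6 = 0 degrees
Difference: |120 - 0| = 120 degrees
The angle is 120 degrees

Final answer: 120 degrees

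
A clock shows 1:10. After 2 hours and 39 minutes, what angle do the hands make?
First find the time 2 hours and 39 minutes after 1:10.
Total minutes: 1 x 60 + 10 + 2 x 60 + 39 = 229.
229 mod 720 = 229 minutes = 3:49.
Now compute the angle at 3:49:
Hour hand: 3 x 30 + 49 x 0.5 = 114.5 degrees
Minute hand: 49 x 6 = 294 degrees
Difference: |114.5 - 294| = 179.5 degrees
The angle is 179.5 degrees

Final answer: 179.5 degrees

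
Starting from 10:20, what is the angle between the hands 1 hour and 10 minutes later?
First find the time 1 hour and 10 minutes after 10:20.
Total minutes: 10 x 60 + 20 + 1 x 60 + 10 = 690.
690 mod 720 = 690 minutes = 11:30.
Now compute the angle at 11:30:
Hour hand: 11 x 30 + 30 x 0.5 = 345 degrees
Minute hand: 30 x 6 = 180 degrees
Difference: |345 - 180| = 165 degrees
The angle is 165 degrees

Final answer: 165 degrees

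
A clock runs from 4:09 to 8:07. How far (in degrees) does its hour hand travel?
The hour hand moves 0.5 degrees per minute.
Time elapsed: 8:07 - 4:09 = 238 minutes
Angular displacement: 238 x 0.5 = 119 degrees

Final answer: 119 degrees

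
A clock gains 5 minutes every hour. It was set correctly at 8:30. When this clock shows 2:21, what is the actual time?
For every 60 true minutes, the faulty clock advances 65 minutes, so 1 faulty-clock minute corresponds to 60/65 true minutes.
From 8:30 to 2:21 on the faulty dial is 351 minutes.
True elapsed: 351 x 60/65 = 324 minutes = 5 hours and 24 minutes.
True time: 8:30 + 5 hours and 24 minutes = 1:54.

Final answer: 1:54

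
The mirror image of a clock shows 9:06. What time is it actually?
Reflection across the vertical (12-6) axis maps a hand at angle A degrees to (360 - A) degrees, which sends a reading of T minutes past 12:00 to (720 - T) minutes past 12:00.
Mirror reads 9:06 = 546 minutes past 12:00.
Actual time: (720 - 546) mod 720 = 174 minutes = 2:54.

Final answer: 2:54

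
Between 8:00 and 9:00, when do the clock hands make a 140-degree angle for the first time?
At t minutes past 8:00, the hour hand is at 30 x 8 + 0.5t degrees and the minute hand is at 6t degrees.
The smaller angle between them is 140 degrees when |30H - 5.5t| = 140 or |30H - 5.5t| = 220.
With H = 8, solve 30 x 8 - 5.5t = +/- target for each target:
  t = (30 x 8 - 140) / 5.5 = 18.18
  t = (30 x 8 + 140) / 5.5 = 69.09 (outside (0, 60))
  t = (30 x 8 - 220) / 5.5 = 3.64
  t = (30 x 8 + 220) / 5.5 = 83.64 (outside (0, 60))
Valid solutions in (0, 60): {3.64, 18.18} minutes.
The first occurrence is t = 3.64 minutes.
The hands form a 140-degree angle at 3.64 minutes past 8:00.

Final answer: 3.64 minutes past 8:00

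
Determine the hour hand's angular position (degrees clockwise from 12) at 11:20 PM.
The hour hand moves 30 degrees per hour and 0.5 degrees per minute.
At 11:20: (11) x 30 + 20 x 0.5 = 330 + 10 = 340 degrees

Final answer: 340 degrees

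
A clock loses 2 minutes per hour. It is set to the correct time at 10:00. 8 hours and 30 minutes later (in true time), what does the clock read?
For every 60 true minutes, the faulty clock advances 60 - 2 = 58 minutes.
True elapsed: 8 hours and 30 minutes = 510 minutes.
Faulty clock advances: 510 x 58/60 = 493 minutes (drift: 17 minutes behind).
Shown time: 10:00 + 493 minutes = 6:13.

Final answer: 6:13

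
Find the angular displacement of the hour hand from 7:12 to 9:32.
The hour hand moves 0.5 degrees per minute.
Time elapsed: 9:32 - 7:12 = 140 minutes
Angular displacement: 140 x 0.5 = 70 degrees

Final answer: 70 degrees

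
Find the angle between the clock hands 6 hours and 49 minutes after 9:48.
First find the time 6 hours and 49 minutes after 9:48.
Total minutes: 9 x 60 + 48 + 6 x 60 + 49 = 997.
997 mod 720 = 277 minutes = 4:37.
Now compute the angle at 4:37:
Hour hand: 4 x 30 + 37 x 0.5 = 138.5 degrees
Minute hand: 37 x 6 = 222 degrees
Difference: |138.5 - 222| = 83.5 degrees
The angle is 83.5 degrees

Final answer: 83.5 degrees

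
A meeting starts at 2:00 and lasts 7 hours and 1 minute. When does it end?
Starting time: 2:00
Adding 1 minute to 0 minutes: 0 + 1 = 1 minutes
Adding 7 hours: 2 + 7 = 9
Final time: 9:01

Final answer: 9:01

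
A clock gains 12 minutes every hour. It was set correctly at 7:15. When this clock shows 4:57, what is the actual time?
For every 60 true minutes, the faulty clock advances 72 minutes, so 1 faulty-clock minute corresponds to 60/72 true minutes.
From 7:15 to 4:57 on the faulty dial is 582 minutes.
True elapsed: 582 x 60/72 = 485 minutes = 8 hours and 5 minutes.
True time: 7:15 + 8 hours and 5 minutes = 3:20.

Final answer: 3:20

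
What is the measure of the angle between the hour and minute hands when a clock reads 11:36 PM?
Hour hand position: 11 x 30 + 36 x 0.5 = 348 degrees
Minute hand position: 36 x 6 = 216 degrees
Difference: |348 - 216| = 132 degrees
The angle between the hands is 132 degrees

Final answer: 132 degrees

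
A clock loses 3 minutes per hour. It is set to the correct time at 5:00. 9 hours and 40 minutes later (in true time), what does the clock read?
For every 60 true minutes, the faulty clock advances 60 - 3 = 57 minutes.
True elapsed: 9 hours and 40 minutes = 580 minutes.
Faulty clock advances: 580 x 57/60 = 551 minutes (drift: 29 minutes behind).
Shown time: 5:00 + 551 minutes = 2:11.

Final answer: 2:11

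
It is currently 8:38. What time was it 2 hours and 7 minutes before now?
Starting time: 8:38 = 518 total minutes past 12:00
Subtracting: 2 hours and 7 minutes = 127 minutes
518 - 127 = 391 minutes
= 6 hours and 31 minutes past 12:00 = 6:31

Final answer: 6:31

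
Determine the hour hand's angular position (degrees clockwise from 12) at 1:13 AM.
The hour hand moves 30 degrees per hour and 0.5 degrees per minute.
At 1:13: (1) x 30 + 13 x 0.5 = 30 + 6.5 = 36.5 degrees

Final answer: 36.5 degrees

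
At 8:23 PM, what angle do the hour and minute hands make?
Hour hand position: 8 x 30 + 23 x 0.5 = 251.5 degrees
Minute hand position: 23 x 6 = 138 degrees
Difference: |251.5 - 138| = 113.5 degrees
The angle between the hands is 113.5 degrees

Final answer: 113.5 degrees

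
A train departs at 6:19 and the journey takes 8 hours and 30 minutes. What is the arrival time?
Starting time: 6:19
Adding 30 minutes to 19 minutes: 19 + 30 = 49 minutes
Adding 8 hours: 6 + 8 = 14 - 12 = 2
Final time: 2:49

Final answer: 2:49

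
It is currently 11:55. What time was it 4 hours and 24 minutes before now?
Starting time: 11:55 = 715 total minutes past 12:00
Subtracting: 4 hours and 24 minutes = 264 minutes
715 - 264 = 451 minutes
= 7 hours and 31 minutes past 12:00 = 7:31

Final answer: 7:31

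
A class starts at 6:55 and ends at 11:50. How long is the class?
From 6:55 to 11:50:
(11 x 60 + 50) - (6 x 60 + 55) = 710 - 415 = 295 minutes
= 4 hours and 55 minutes

Final answer: 4 hours and 55 minutes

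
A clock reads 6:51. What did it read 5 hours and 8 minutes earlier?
Starting time: 6:51 = 411 total minutes past 12:00
Subtracting: 5 hours and 8 minutes = 308 minutes
411 - 308 = 103 minutes
= 1 hour and 43 minutes past 12:00 = 1:43

Final answer: 1:43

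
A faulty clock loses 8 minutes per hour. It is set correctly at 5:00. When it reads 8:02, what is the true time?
For every 60 true minutes, the faulty clock advances 52 minutes, so 1 faulty-clock minute corresponds to 60/52 true minutes.
From 5:00 to 8:02 on the faulty dial is 182 minutes.
True elapsed: 182 x 60/52 = 210 minutes = 3 hours and 30 minutes.
True time: 5:00 + 3 hours and 30 minutes = 8:30.

Final answer: 8:30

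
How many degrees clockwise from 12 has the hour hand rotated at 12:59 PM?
The hour hand moves 30 degrees per hour and 0.5 degrees per minute.
At 12:59: (0) x 30 + 59 x 0.5 = 0 + 29.5 = 29.5 degrees

Final answer: 29.5 degrees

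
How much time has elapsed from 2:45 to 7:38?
From 2:45 to 7:38:
(7 x 60 + 38) - (2 x 60 + 45) = 458 - 165 = 293 minutes
= 4 hours and 53 minutes

Final answer: 4 hours and 53 minutes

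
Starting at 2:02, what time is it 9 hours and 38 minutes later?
Starting time: 2:02
Adding 38 minutes to 2 minutes: 2 + 38 = 40 minutes
Adding 9 hours: 2 + 9 = 11
Final time: 11:40

Final answer: 11:40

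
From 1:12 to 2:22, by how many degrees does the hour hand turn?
The hour hand moves 0.5 degrees per minute.
Time elapsed: 2:22 - 1:12 = 70 minutes
Angular displacement: 70 x 0.5 = 35 degrees

Final answer: 35 degrees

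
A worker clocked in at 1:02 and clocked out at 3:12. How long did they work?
From 1:02 to 3:12:
(3 x 60 + 12) - (1 x 60 + 2) = 192 - 62 = 130 minutes
= 2 hours and 10 minutes

Final answer: 2 hours and 10 minutes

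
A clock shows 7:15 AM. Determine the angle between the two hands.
Hour hand position: 7 x 30 + 15 x 0.5 = 217.5 degrees
Minute hand position: 15 x 6 = 90 degrees
Difference: |217.5 - 90| = 127.5 degrees
The angle between the hands is 127.5 degrees

Final answer: 127.5 degrees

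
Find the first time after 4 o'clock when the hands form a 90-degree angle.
At t minutes past 4:00, the hour hand is at 30 x 4 + 0.5t degrees and the minute hand is at 6t degrees.
The smaller angle between them is 90 degrees when |30H - 5.5t| = 90 or |30H - 5.5t| = 270.
With H = 4, solve 30 x 4 - 5.5t = +/- target for each target:
  t = (30 x 4 - 90) / 5.5 = 5.45
  t = (30 x 4 + 90) / 5.5 = 38.18
  t = (30 x 4 - 270) / 5.5 = -27.27 (outside (0, 60))
  t = (30 x 4 + 270) / 5.5 = 70.91 (outside (0, 60))
Valid solutions in (0, 60): {5.45, 38.18} minutes.
First occurrence: t = 5.45 minutes.
The hands are at right angles at 5.45 minutes past 4:00.

Final answer: 5.45 minutes past 4:00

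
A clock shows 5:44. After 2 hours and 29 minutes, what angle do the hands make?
First find the time 2 hours and 29 minutes after 5:44.
Total minutes: 5 x 60 + 44 + 2 x 60 + 29 = 493.
493 mod 720 = 493 minutes = 8:13.
Now compute the angle at 8:13:
Hour hand: 8 x 30 + 13 x 0.5 = 246.5 degrees
Minute hand: 13 x 6 = 78 degrees
Difference: |246.5 - 78| = 168.5 degrees
The angle is 168.5 degrees

Final answer: 168.5 degrees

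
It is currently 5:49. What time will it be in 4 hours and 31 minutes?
Starting time: 5:49
Adding 31 minutes to 49 minutes: 49 + 31 = 80 minutes = 1 hour and 20 minutes
Adding 4 hours: 5 + 4 + 1 (carry) = 10
Final time: 10:20

Final answer: 10:20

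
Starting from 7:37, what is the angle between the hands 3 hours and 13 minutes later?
First find the time 3 hours and 13 minutes after 7:37.
Total minutes: 7 x 60 + 37 + 3 x 60 + 13 = 650.
650 mod 720 = 650 minutes = 10:50.
Now compute the angle at 10:50:
Hour hand: 10 x 30 + 50 x 0.5 = 325 degrees
Minute hand: 50 x 6 = 300 degrees
Difference: |325 - 300| = 25 degrees
The angle is 25 degrees

Final answer: 25 degrees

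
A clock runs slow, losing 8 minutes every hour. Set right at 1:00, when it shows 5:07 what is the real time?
For every 60 true minutes, the faulty clock advances 52 minutes, so 1 faulty-clock minute corresponds to 60/52 true minutes.
From 1:00 to 5:07 on the faulty dial is 247 minutes.
True elapsed: 247 x 60/52 = 285 minutes = 4 hours and 45 minutes.
True time: 1:00 + 4 hours and 45 minutes = 5:45.

Final answer: 5:45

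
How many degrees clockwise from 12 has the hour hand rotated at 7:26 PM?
The hour hand moves 30 degrees per hour and 0.5 degrees per minute.
At 7:26: (7) x 30 + 26 x 0.5 = 210 + 13 = 223 degrees

Final answer: 223 degrees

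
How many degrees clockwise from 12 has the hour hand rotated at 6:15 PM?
The hour hand moves 30 degrees per hour and 0.5 degrees per minute.
At 6:15: (6) x 30 + 15 x 0.5 = 180 + 7.5 = 187.5 degrees

Final answer: 187.5 degrees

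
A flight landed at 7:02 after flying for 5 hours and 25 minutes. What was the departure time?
Starting time: 7:02 = 422 total minutes past 12:00
Subtracting: 5 hours and 25 minutes = 325 minutes
422 - 325 = 97 minutes
= 1 hour and 37 minutes past 12:00 = 1:37

Final answer: 1:37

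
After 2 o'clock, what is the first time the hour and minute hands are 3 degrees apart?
At t minutes past 2:00, the hour hand is at 30 x 2 + 0.5t degrees and the minute hand is at 6t degrees.
The smaller angle between them is 3 degrees when |30H - 5.5t| = 3 or |30H - 5.5t| = 357.
With H = 2, solve 30 x 2 - 5.5t = +/- target for each target:
  t = (30 x 2 - 3) / 5.5 = 10.36
  t = (30 x 2 + 3) / 5.5 = 11.45
  t = (30 x 2 - 357) / 5.5 = -54 (outside (0, 60))
  t = (30 x 2 + 357) / 5.5 = 75.82 (outside (0, 60))
Valid solutions in (0, 60): {10.36, 11.45} minutes.
The first occurrence is t = 10.36 minutes.
The hands form a 3-degree angle at 10.36 minutes past 2:00.

Final answer: 10.36 minutes past 2:00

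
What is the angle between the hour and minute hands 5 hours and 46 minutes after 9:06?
First find the time 5 hours and 46 minutes after 9:06.
Total minutes: 9 x 60 + 6 + 5 x 60 + 46 = 892.
892 mod 720 = 172 minutes = 2:52.
Now compute the angle at 2:52:
Hour hand: 2 x 30 + 52 x 0.5 = 86 degrees
Minute hand: 52 x 6 = 312 degrees
Difference: |86 - 312| = 226 degrees
Smaller angle: 360 - 226 = 134 degrees

Final answer: 134 degrees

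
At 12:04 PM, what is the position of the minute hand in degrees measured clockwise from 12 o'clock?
The minute hand moves 6 degrees per minute.
At 12:04: 4 x 6 = 24 degrees

Final answer: 24 degrees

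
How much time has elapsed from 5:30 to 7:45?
From 5:30 to 7:45:
(7 x 60 + 45) - (5 x 60 + 30) = 465 - 330 = 135 minutes
= 2 hours and 15 minutes

Final answer: 2 hours and 15 minutes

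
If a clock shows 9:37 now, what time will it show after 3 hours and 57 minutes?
Starting time: 9:37
Adding 57 minutes to 37 minutes: 37 + 57 = 94 minutes = 1 hour and 34 minutes
Adding 3 hours: 9 + 3 + 1 (carry) = 13 - 12 = 1
Final time: 1:34

Final answer: 1:34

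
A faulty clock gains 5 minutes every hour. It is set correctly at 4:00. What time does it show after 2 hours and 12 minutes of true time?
For every 60 true minutes, the faulty clock advances 60 + 5 = 65 minutes.
True elapsed: 2 hours and 12 minutes = 132 minutes.
Faulty clock advances: 132 x 65/60 = 143 minutes (drift: 11 minutes ahead).
Shown time: 4:00 + 143 minutes = 6:23.

Final answer: 6:23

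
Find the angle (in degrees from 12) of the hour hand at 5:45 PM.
The hour hand moves 30 degrees per hour and 0.5 degrees per minute.
At 5:45: (5) x 30 + 45 x 0.5 = 150 + 22.5 = 172.5 degrees

Final answer: 172.5 degrees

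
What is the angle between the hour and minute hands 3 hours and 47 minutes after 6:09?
First find the time 3 hours and 47 minutes after 6:09.
Total minutes: 6 x 60 + 9 + 3 x 60 + 47 = 596.
596 mod 720 = 596 minutes = 9:56.
Now compute the angle at 9:56:
Hour hand: 9 x 30 + 56 x 0.5 = 298 degrees
Minute hand: 56 x 6 = 336 degrees
Difference: |298 - 336| = 38 degrees
The angle is 38 degrees

Final answer: 38 degrees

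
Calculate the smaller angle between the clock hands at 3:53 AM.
Hour hand position: 3 x 30 + 53 x 0.5 = 116.5 degrees
Minute hand position: 53 x 6 = 318 degrees
Difference: |116.5 - 318| = 201.5 degrees
Since 201.5 > 180, the smaller angle is 360 - 201.5 = 158.5 degrees

Final answer: 158.5 degrees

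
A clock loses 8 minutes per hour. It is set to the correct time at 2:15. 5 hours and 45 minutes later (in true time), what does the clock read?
For every 60 true minutes, the faulty clock advances 60 - 8 = 52 minutes.
True elapsed: 5 hours and 45 minutes = 345 minutes.
Faulty clock advances: 345 x 52/60 = 299 minutes (drift: 46 minutes behind).
Shown time: 2:15 + 299 minutes = 7:14.

Final answer: 7:14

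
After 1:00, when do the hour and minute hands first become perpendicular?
At t minutes past 1:00, the hour hand is at 30 x 1 + 0.5t degrees and the minute hand is at 6t degrees.
The smaller angle between them is 90 degrees when |30H - 5.5t| = 90 or |30H - 5.5t| = 270.
With H = 1, solve 30 x 1 - 5.5t = +/- target for each target:
  t = (30 x 1 - 90) / 5.5 = -10.91 (outside (0, 60))
  t = (30 x 1 + 90) / 5.5 = 21.82
  t = (30 x 1 - 270) / 5.5 = -43.64 (outside (0, 60))
  t = (30 x 1 + 270) / 5.5 = 54.55
Valid solutions in (0, 60): {21.82, 54.55} minutes.
First occurrence: t = 21.82 minutes.
The hands are at right angles at 21.82 minutes past 1:00.

Final answer: 21.82 minutes past 1:00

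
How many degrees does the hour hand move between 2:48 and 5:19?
The hour hand moves 0.5 degrees per minute.
Time elapsed: 5:19 - 2:48 = 151 minutes
Angular displacement: 151 x 0.5 = 75.5 degrees

Final answer: 75.5 degrees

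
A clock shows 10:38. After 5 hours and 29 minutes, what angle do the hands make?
First find the time 5 hours and 29 minutes after 10:38.
Total minutes: 10 x 60 + 38 + 5 x 60 + 29 = 967.
967 mod 720 = 247 minutes = 4:07.
Now compute the angle at 4:07:
Hour hand: 4 x 30 + 7 x 0.5 = 123.5 degrees
Minute hand: 7 x 6 = 42 degrees
Difference: |123.5 - 42| = 81.5 degrees
The angle is 81.5 degrees

Final answer: 81.5 degrees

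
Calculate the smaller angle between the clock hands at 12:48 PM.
Hour hand position: 0 x 30 + 48 x 0.5 = 24 degrees
Minute hand position: 48 x 6 = 288 degrees
Difference: |24 - 288| = 264 degrees
Since 264 > 180, the smaller angle is 360 - 264 = 96 degrees

Final answer: 96 degrees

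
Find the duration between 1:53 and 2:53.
From 1:53 to 2:53:
(2 x 60 + 53) - (1 x 60 + 53) = 173 - 113 = 60 minutes
= 1 hour

Final answer: 1 hour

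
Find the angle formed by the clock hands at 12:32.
Hour hand position: 0 x 30 + 32 x 0.5 = 16 degrees
Minute hand position: 32 x 6 = 192 degrees
Difference: |16 - 192| = 176 degrees
The angle between the hands is 176 degrees

Final answer: 176 degrees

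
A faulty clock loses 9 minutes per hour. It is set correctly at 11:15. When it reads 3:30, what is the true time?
For every 60 true minutes, the faulty clock advances 51 minutes, so 1 faulty-clock minute corresponds to 60/51 true minutes.
From 11:15 to 3:30 on the faulty dial is 255 minutes.
True elapsed: 255 x 60/51 = 300 minutes = 5 hours.
True time: 11:15 + 5 hours = 4:15.

Final answer: 4:15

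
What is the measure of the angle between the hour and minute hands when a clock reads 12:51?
Hour hand position: 0 x 30 + 51 x 0.5 = 25.5 degrees
Minute hand position: 51 x 6 = 306 degrees
Difference: |25.5 - 306| = 280.5 degrees
Since 280.5 > 180, the smaller angle is 360 - 280.5 = 79.5 degrees

Final answer: 79.5 degrees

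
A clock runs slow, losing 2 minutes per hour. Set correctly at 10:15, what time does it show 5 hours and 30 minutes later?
For every 60 true minutes, the faulty clock advances 60 - 2 = 58 minutes.
True elapsed: 5 hours and 30 minutes = 330 minutes.
Faulty clock advances: 330 x 58/60 = 319 minutes (drift: 11 minutes behind).
Shown time: 10:15 + 319 minutes = 3:34.

Final answer: 3:34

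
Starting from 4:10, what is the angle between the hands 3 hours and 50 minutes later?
First find the time 3 hours and 50 minutes after 4:10.
Total minutes: 4 x 60 + 10 + 3 x 60 + 50 = 480.
480 mod 720 = 480 minutes = 8:00.
Now compute the angle at 8:00:
Hour hand: 8 x 30 + 0 x 0.5 = 240 degrees
Minute hand: 0 x 6 = 0 degrees
Difference: |240 - 0| = 240 degrees
Smaller angle: 360 - 240 = 120 degrees

Final answer: 120 degrees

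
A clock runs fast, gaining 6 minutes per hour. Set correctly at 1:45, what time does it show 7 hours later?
For every 60 true minutes, the faulty clock advances 60 + 6 = 66 minutes.
True elapsed: 7 hours = 420 minutes.
Faulty clock advances: 420 x 66/60 = 462 minutes (drift: 42 minutes ahead).
Shown time: 1:45 + 462 minutes = 9:27.

Final answer: 9:27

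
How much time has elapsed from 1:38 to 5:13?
From 1:38 to 5:13:
(5 x 60 + 13) - (1 x 60 + 38) = 313 - 98 = 215 minutes
= 3 hours and 35 minutes

Final answer: 3 hours and 35 minutes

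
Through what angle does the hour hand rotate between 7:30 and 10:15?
The hour hand moves 0.5 degrees per minute.
Time elapsed: 10:15 - 7:30 = 165 minutes
Angular displacement: 165 x 0.5 = 82.5 degrees

Final answer: 82.5 degrees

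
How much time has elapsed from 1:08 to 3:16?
From 1:08 to 3:16:
(3 x 60 + 16) - (1 x 60 + 8) = 196 - 68 = 128 minutes
= 2 hours and 8 minutes

Final answer: 2 hours and 8 minutes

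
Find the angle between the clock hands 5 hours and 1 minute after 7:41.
First find the time 5 hours and 1 minute after 7:41.
Total minutes: 7 x 60 + 41 + 5 x 60 + 1 = 762.
762 mod 720 = 42 minutes = 12:42.
Now compute the angle at 12:42:
Hour hand: 0 x 30 + 42 x 0.5 = 21 degrees
Minute hand: 42 x 6 = 252 degrees
Difference: |21 - 252| = 231 degrees
Smaller angle: 360 - 231 = 129 degrees

Final answer: 129 degrees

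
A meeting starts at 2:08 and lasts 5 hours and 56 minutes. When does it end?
Starting time: 2:08
Adding 56 minutes to 8 minutes: 8 + 56 = 64 minutes = 1 hour and 4 minutes
Adding 5 hours: 2 + 5 + 1 (carry) = 8
Final time: 8:04

Final answer: 8:04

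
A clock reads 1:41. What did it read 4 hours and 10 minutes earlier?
Starting time: 1:41 = 101 total minutes past 12:00
Subtracting: 4 hours and 10 minutes = 250 minutes
101 - 250 = -149 (negative, add 12 hours = 720) = 571 minutes
= 9 hours and 31 minutes past 12:00 = 9:31

Final answer: 9:31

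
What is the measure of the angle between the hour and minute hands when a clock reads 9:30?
Hour hand position: 9 x 30 + 30 x 0.5 = 285 degrees
Minute hand position: 30 x 6 = 180 degrees
Difference: |285 - 180| = 105 degrees
The angle between the hands is 105 degrees

Final answer: 105 degrees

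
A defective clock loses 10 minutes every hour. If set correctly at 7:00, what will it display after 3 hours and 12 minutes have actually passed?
For every 60 true minutes, the faulty clock advances 60 - 10 = 50 minutes.
True elapsed: 3 hours and 12 minutes = 192 minutes.
Faulty clock advances: 192 x 50/60 = 160 minutes (drift: 32 minutes behind).
Shown time: 7:00 + 160 minutes = 9:40.

Final answer: 9:40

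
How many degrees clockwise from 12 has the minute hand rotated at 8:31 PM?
The minute hand moves 6 degrees per minute.
At 8:31: 31 x 6 = 186 degrees

Final answer: 186 degrees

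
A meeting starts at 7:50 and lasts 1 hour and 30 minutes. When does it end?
Starting time: 7:50
Adding 30 minutes to 50 minutes: 50 + 30 = 80 minutes = 1 hour and 20 minutes
Adding 1 hour: 7 + 1 + 1 (carry) = 9
Final time: 9:20

Final answer: 9:20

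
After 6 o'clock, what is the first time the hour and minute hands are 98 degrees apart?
At t minutes past 6:00, the hour hand is at 30 x 6 + 0.5t degrees and the minute hand is at 6t degrees.
The smaller angle between them is 98 degrees when |30H - 5.5t| = 98 or |30H - 5.5t| = 262.
With H = 6, solve 30 x 6 - 5.5t = +/- target for each target:
  t = (30 x 6 - 98) / 5.5 = 14.91
  t = (30 x 6 + 98) / 5.5 = 50.55
  t = (30 x 6 - 262) / 5.5 = -14.91 (outside (0, 60))
  t = (30 x 6 + 262) / 5.5 = 80.36 (outside (0, 60))
Valid solutions in (0, 60): {14.91, 50.55} minutes.
The first occurrence is t = 14.91 minutes.
The hands form a 98-degree angle at 14.91 minutes past 6:00.

Final answer: 14.91 minutes past 6:00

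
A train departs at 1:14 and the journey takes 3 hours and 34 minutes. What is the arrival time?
Starting time: 1:14
Adding 34 minutes to 14 minutes: 14 + 34 = 48 minutes
Adding 3 hours: 1 + 3 = 4
Final time: 4:48

Final answer: 4:48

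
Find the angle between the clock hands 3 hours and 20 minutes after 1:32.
First find the time 3 hours and 20 minutes after 1:32.
Total minutes: 1 x 60 + 32 + 3 x 60 + 20 = 292.
292 mod 720 = 292 minutes = 4:52.
Now compute the angle at 4:52:
Hour hand: 4 x 30 + 52 x 0.5 = 146 degrees
Minute hand: 52 x 6 = 312 degrees
Difference: |146 - 312| = 166 degrees
The angle is 166 degrees

Final answer: 166 degrees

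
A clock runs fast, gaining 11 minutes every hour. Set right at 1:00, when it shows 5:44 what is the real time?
For every 60 true minutes, the faulty clock advances 71 minutes, so 1 faulty-clock minute corresponds to 60/71 true minutes.
From 1:00 to 5:44 on the faulty dial is 284 minutes.
True elapsed: 284 x 60/71 = 240 minutes = 4 hours.
True time: 1:00 + 4 hours = 5:00.

Final answer: 5:00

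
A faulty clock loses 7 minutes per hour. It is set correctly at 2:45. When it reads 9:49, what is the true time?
For every 60 true minutes, the faulty clock advances 53 minutes, so 1 faulty-clock minute corresponds to 60/53 true minutes.
From 2:45 to 9:49 on the faulty dial is 424 minutes.
True elapsed: 424 x 60/53 = 480 minutes = 8 hours.
True time: 2:45 + 8 hours = 10:45.

Final answer: 10:45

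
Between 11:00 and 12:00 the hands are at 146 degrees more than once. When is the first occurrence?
At t minutes past 11:00, the hour hand is at 30 x 11 + 0.5t degrees and the minute hand is at 6t degrees.
The smaller angle between them is 146 degrees when |30H - 5.5t| = 146 or |30H - 5.5t| = 214.
With H = 11, solve 30 x 11 - 5.5t = +/- target for each target:
  t = (30 x 11 - 146) / 5.5 = 33.45
  t = (30 x 11 + 146) / 5.5 = 86.55 (outside (0, 60))
  t = (30 x 11 - 214) / 5.5 = 21.09
  t = (30 x 11 + 214) / 5.5 = 98.91 (outside (0, 60))
Valid solutions in (0, 60): {21.09, 33.45} minutes.
The first occurrence is t = 21.09 minutes.
The hands form a 146-degree angle at 21.09 minutes past 11:00.

Final answer: 21.09 minutes past 11:00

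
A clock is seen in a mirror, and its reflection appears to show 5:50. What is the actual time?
Reflection across the vertical (12-6) axis maps a hand at angle A degrees to (360 - A) degrees, which sends a reading of T minutes past 12:00 to (720 - T) minutes past 12:00.
Mirror reads 5:50 = 350 minutes past 12:00.
Actual time: (720 - 350) mod 720 = 370 minutes = 6:10.

Final answer: 6:10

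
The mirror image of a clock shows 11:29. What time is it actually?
Reflection across the vertical (12-6) axis maps a hand at angle A degrees to (360 - A) degrees, which sends a reading of T minutes past 12:00 to (720 - T) minutes past 12:00.
Mirror reads 11:29 = 689 minutes past 12:00.
Actual time: (720 - 689) mod 720 = 31 minutes = 12:31.

Final answer: 12:31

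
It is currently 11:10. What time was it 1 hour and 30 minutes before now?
Starting time: 11:10 = 670 total minutes past 12:00
Subtracting: 1 hour and 30 minutes = 90 minutes
670 - 90 = 580 minutes
= 9 hours and 40 minutes past 12:00 = 9:40

Final answer: 9:40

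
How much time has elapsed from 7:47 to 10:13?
From 7:47 to 10:13:
(10 x 60 + 13) - (7 x 60 + 47) = 613 - 467 = 146 minutes
= 2 hours and 26 minutes

Final answer: 2 hours and 26 minutes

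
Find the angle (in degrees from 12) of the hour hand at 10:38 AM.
The hour hand moves 30 degrees per hour and 0.5 degrees per minute.
At 10:38: (10) x 30 + 38 x 0.5 = 300 + 19 = 319 degrees

Final answer: 319 degrees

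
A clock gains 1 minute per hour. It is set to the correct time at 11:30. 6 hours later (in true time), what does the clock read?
For every 60 true minutes, the faulty clock advances 60 + 1 = 61 minutes.
True elapsed: 6 hours = 360 minutes.
Faulty clock advances: 360 x 61/60 = 366 minutes (drift: 6 minutes ahead).
Shown time: 11:30 + 366 minutes = 5:36.

Final answer: 5:36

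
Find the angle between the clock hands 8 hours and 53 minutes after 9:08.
First find the time 8 hours and 53 minutes after 9:08.
Total minutes: 9 x 60 + 8 + 8 x 60 + 53 = 1081.
1081 mod 720 = 361 minutes = 6:01.
Now compute the angle at 6:01:
Hour hand: 6 x 30 + 1 x 0.5 = 180.5 degrees
Minute hand: 1 x 6 = 6 degrees
Difference: |180.5 - 6| = 174.5 degrees
The angle is 174.5 degrees

Final answer: 174.5 degrees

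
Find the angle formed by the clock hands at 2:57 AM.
Hour hand position: 2 x 30 + 57 x 0.5 = 88.5 degrees
Minute hand position: 57 x 6 = 342 degrees
Difference: |88.5 - 342| = 253.5 degrees
Since 253.5 > 180, the smaller angle is 360 - 253.5 = 106.5 degrees

Final answer: 106.5 degrees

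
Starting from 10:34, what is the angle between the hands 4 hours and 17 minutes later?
First find the time 4 hours and 17 minutes after 10:34.
Total minutes: 10 x 60 + 34 + 4 x 60 + 17 = 891.
891 mod 720 = 171 minutes = 2:51.
Now compute the angle at 2:51:
Hour hand: 2 x 30 + 51 x 0.5 = 85.5 degrees
Minute hand: 51 x 6 = 306 degrees
Difference: |85.5 - 306| = 220.5 degrees
Smaller angle: 360 - 220.5 = 139.5 degrees

Final answer: 139.5 degrees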